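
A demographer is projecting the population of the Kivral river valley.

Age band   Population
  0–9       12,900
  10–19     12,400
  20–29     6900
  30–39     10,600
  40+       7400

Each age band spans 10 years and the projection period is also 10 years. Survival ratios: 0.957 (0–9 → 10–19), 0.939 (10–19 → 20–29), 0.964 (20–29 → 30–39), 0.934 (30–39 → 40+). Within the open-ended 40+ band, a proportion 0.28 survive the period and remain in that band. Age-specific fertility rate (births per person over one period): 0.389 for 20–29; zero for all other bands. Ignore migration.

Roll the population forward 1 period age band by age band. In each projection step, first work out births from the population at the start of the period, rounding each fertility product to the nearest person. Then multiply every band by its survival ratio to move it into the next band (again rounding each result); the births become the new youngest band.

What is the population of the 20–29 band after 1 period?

After projecting period 1:
Births: 6900 × 0.389 = 2684
10–19: 12900 × 0.957 = 12345
20–29: 12400 × 0.939 = 11644
30–39: 6900 × 0.964 = 6652
40+: 10600 × 0.934 + 7400 × 0.28 = 9900 + 2072 = 11972
→ [2684, 12345, 11644, 6652, 11972]

11644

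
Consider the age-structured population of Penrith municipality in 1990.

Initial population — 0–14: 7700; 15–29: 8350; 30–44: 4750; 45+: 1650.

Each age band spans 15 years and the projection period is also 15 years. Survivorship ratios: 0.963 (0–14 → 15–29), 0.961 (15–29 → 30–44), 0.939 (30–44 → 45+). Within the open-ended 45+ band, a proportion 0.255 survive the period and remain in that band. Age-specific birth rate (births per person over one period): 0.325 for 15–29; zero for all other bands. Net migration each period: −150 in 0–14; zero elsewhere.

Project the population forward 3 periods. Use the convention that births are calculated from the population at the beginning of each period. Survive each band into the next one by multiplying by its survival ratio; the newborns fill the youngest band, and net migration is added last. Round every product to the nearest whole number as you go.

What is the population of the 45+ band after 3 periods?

After projecting period 1:
Births: 8350 × 0.325 = 2714
15–29: 7700 × 0.963 = 7415
30–44: 8350 × 0.961 = 8024
45+: 4750 × 0.939 + 1650 × 0.255 = 4460 + 421 = 4881
Net migration: 0–14 − 150 → 2564
Population now: 0–14=2564, 15–29=7415, 30–44=8024, 45+=4881
After projecting period 2:
Births: 7415 × 0.325 = 2410
15–29: 2564 × 0.963 = 2469
30–44: 7415 × 0.961 = 7126
45+: 8024 × 0.939 + 4881 × 0.255 = 7535 + 1245 = 8780
Net migration: 0–14 − 150 → 2260
Population now: 0–14=2260, 15–29=2469, 30–44=7126, 45+=8780
After projecting period 3:
Births: 2469 × 0.325 = 802
15–29: 2260 × 0.963 = 2176
30–44: 2469 × 0.961 = 2373
45+: 7126 × 0.939 + 8780 × 0.255 = 6691 + 2239 = 8930
Net migration: 0–14 − 150 → 652
Population now: 0–14=652, 15–29=2176, 30–44=2373, 45+=8930

8930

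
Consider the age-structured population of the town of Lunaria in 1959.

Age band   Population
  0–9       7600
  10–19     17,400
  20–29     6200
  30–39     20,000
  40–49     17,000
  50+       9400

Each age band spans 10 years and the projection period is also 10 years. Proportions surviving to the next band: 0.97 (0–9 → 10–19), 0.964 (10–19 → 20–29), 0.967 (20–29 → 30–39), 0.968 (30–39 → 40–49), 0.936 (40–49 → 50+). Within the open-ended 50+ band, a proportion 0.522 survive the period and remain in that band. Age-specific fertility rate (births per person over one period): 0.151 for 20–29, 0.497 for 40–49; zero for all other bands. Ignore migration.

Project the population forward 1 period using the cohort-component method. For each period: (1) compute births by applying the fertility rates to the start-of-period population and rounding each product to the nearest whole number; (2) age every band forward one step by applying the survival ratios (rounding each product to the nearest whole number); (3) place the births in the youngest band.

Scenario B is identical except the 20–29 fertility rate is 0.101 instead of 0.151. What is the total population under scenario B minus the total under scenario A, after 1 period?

(Groups numbered youngest = 1 to oldest = 6.)
— Period 1 —
Births: 6200 × 0.151 = 936  |  17000 × 0.497 = 8449 → total 9385
Group 2: 7600 × 0.97 = 7372
Group 3: 17400 × 0.964 = 16774
Group 4: 6200 × 0.967 = 5995
Group 5: 20000 × 0.968 = 19360
Group 6: 17000 × 0.936 + 9400 × 0.522 = 15912 + 4907 = 20819
Population now: 0–9=9385, 10–19=7372, 20–29=16774, 30–39=5995, 40–49=19360, 50+=20819
Scenario A total after 1 period: 79705
Scenario B projection —
— Period 1 —
Births: 6200 × 0.101 = 626  |  17000 × 0.497 = 8449 → total 9075
Group 2: 7600 × 0.97 = 7372
Group 3: 17400 × 0.964 = 16774
Group 4: 6200 × 0.967 = 5995
Group 5: 20000 × 0.968 = 19360
Group 6: 17000 × 0.936 + 9400 × 0.522 = 15912 + 4907 = 20819
Population now: 0–9=9075, 10–19=7372, 20–29=16774, 30–39=5995, 40–49=19360, 50+=20819
Scenario B total after 1 period: 79395
Difference B − A = 79395 − 79705 = -310

-310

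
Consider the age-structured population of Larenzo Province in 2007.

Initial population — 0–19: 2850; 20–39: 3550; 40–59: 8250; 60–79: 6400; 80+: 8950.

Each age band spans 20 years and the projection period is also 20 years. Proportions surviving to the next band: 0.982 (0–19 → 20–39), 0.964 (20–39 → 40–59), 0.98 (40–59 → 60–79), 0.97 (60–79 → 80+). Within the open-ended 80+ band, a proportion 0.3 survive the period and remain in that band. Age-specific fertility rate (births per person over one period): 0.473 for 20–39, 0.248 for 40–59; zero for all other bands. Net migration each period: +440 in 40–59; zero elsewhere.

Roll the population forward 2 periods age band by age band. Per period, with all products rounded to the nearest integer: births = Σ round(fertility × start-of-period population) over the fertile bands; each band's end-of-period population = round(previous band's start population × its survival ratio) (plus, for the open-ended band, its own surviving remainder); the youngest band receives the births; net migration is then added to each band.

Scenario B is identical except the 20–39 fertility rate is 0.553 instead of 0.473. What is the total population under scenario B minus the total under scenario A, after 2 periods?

503

Call the bands 1 to 5, youngest first.
Period 1.
Births: 3550 × 0.473 = 1679, 8250 × 0.248 = 2046 ⇒ total 3725
Band 2: 2850 × 0.982 = 2799
Band 3: 3550 × 0.964 = 3422
Band 4: 8250 × 0.98 = 8085
Band 5: 6400 × 0.97 + 8950 × 0.3 = 6208 + 2685 = 8893
Net migration: Band 3 + 440 → 3862
Population now: 0–19=3725, 20–39=2799, 40–59=3862, 60–79=8085, 80+=8893
Period 2.
Births: 2799 × 0.473 = 1324, 3862 × 0.248 = 958 ⇒ total 2282
Band 2: 3725 × 0.982 = 3658
Band 3: 2799 × 0.964 = 2698
Band 4: 3862 × 0.98 = 3785
Band 5: 8085 × 0.97 + 8893 × 0.3 = 7842 + 2668 = 10510
Net migration: Band 3 + 440 → 3138
Population now: 0–19=2282, 20–39=3658, 40–59=3138, 60–79=3785, 80+=10510
Scenario A total after 2 periods: 23373
Scenario B projection —
Period 1.
Births: 3550 × 0.553 = 1963, 8250 × 0.248 = 2046 ⇒ total 4009
Band 2: 2850 × 0.982 = 2799
Band 3: 3550 × 0.964 = 3422
Band 4: 8250 × 0.98 = 8085
Band 5: 6400 × 0.97 + 8950 × 0.3 = 6208 + 2685 = 8893
Net migration: Band 3 + 440 → 3862
Population now: 0–19=4009, 20–39=2799, 40–59=3862, 60–79=8085, 80+=8893
Period 2.
Births: 2799 × 0.553 = 1548, 3862 × 0.248 = 958 ⇒ total 2506
Band 2: 4009 × 0.982 = 3937
Band 3: 2799 × 0.964 = 2698
Band 4: 3862 × 0.98 = 3785
Band 5: 8085 × 0.97 + 8893 × 0.3 = 7842 + 2668 = 10510
Net migration: Band 3 + 440 → 3138
Population now: 0–19=2506, 20–39=3937, 40–59=3138, 60–79=3785, 80+=10510
Scenario B total after 2 periods: 23876
Difference B − A = 23876 − 23373 = 503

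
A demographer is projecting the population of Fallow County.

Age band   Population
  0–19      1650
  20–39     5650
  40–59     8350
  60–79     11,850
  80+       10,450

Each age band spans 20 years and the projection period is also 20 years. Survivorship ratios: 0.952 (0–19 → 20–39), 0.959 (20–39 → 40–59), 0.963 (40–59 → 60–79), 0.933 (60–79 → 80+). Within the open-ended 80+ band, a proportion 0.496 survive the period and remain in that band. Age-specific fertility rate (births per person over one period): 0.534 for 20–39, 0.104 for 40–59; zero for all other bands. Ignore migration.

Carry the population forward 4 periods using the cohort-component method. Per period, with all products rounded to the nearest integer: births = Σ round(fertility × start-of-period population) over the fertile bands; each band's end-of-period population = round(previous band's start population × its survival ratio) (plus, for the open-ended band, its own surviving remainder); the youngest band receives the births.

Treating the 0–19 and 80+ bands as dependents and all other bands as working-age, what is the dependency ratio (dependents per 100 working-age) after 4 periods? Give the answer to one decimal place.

(Groups numbered youngest = 1 to oldest = 5.)
[period 1]
Births: 5650 × 0.534 = 3017, 8350 × 0.104 = 868 — total 3885
Group 2: 1650 × 0.952 = 1571
Group 3: 5650 × 0.959 = 5418
Group 4: 8350 × 0.963 = 8041
Group 5: 11850 × 0.933 + 10450 × 0.496 = 11056 + 5183 = 16239
→ [3885, 1571, 5418, 8041, 16239]
[period 2]
Births: 1571 × 0.534 = 839, 5418 × 0.104 = 563 — total 1402
Group 2: 3885 × 0.952 = 3699
Group 3: 1571 × 0.959 = 1507
Group 4: 5418 × 0.963 = 5218
Group 5: 8041 × 0.933 + 16239 × 0.496 = 7502 + 8055 = 15557
→ [1402, 3699, 1507, 5218, 15557]
[period 3]
Births: 3699 × 0.534 = 1975, 1507 × 0.104 = 157 — total 2132
Group 2: 1402 × 0.952 = 1335
Group 3: 3699 × 0.959 = 3547
Group 4: 1507 × 0.963 = 1451
Group 5: 5218 × 0.933 + 15557 × 0.496 = 4868 + 7716 = 12584
→ [2132, 1335, 3547, 1451, 12584]
[period 4]
Births: 1335 × 0.534 = 713, 3547 × 0.104 = 369 — total 1082
Group 2: 2132 × 0.952 = 2030
Group 3: 1335 × 0.959 = 1280
Group 4: 3547 × 0.963 = 3416
Group 5: 1451 × 0.933 + 12584 × 0.496 = 1354 + 6242 = 7596
→ [1082, 2030, 1280, 3416, 7596]
Dependents (band 0–19 + band 80+) = 1082 + 7596 = 8678; working-age = 6726; ratio = 8678/6726 × 100 = 129.0

129.0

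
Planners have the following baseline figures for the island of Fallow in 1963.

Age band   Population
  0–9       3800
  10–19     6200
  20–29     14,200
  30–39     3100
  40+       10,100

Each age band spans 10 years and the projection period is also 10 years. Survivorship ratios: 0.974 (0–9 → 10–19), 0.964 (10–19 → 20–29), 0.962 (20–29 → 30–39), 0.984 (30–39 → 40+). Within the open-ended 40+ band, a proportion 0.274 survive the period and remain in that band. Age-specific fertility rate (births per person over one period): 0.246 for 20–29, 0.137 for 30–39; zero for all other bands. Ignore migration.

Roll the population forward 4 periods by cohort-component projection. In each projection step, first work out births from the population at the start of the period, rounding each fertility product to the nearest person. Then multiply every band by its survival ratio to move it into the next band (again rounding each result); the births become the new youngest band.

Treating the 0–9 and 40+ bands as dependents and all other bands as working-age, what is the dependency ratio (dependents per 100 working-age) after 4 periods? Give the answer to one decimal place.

89.5

Numbering the bands 1..5 from youngest to oldest:
Period 1.
Births: 14200 × 0.246 = 3493  |  3100 × 0.137 = 425 — total 3918
Band 2: 3800 × 0.974 = 3701
Band 3: 6200 × 0.964 = 5977
Band 4: 14200 × 0.962 = 13660
Band 5: 3100 × 0.984 + 10100 × 0.274 = 3050 + 2767 = 5817
Population now: 0–9=3918, 10–19=3701, 20–29=5977, 30–39=13660, 40+=5817
Period 2.
Births: 5977 × 0.246 = 1470  |  13660 × 0.137 = 1871 — total 3341
Band 2: 3918 × 0.974 = 3816
Band 3: 3701 × 0.964 = 3568
Band 4: 5977 × 0.962 = 5750
Band 5: 13660 × 0.984 + 5817 × 0.274 = 13441 + 1594 = 15035
Population now: 0–9=3341, 10–19=3816, 20–29=3568, 30–39=5750, 40+=15035
Period 3.
Births: 3568 × 0.246 = 878  |  5750 × 0.137 = 788 — total 1666
Band 2: 3341 × 0.974 = 3254
Band 3: 3816 × 0.964 = 3679
Band 4: 3568 × 0.962 = 3432
Band 5: 5750 × 0.984 + 15035 × 0.274 = 5658 + 4120 = 9778
Population now: 0–9=1666, 10–19=3254, 20–29=3679, 30–39=3432, 40+=9778
Period 4.
Births: 3679 × 0.246 = 905  |  3432 × 0.137 = 470 — total 1375
Band 2: 1666 × 0.974 = 1623
Band 3: 3254 × 0.964 = 3137
Band 4: 3679 × 0.962 = 3539
Band 5: 3432 × 0.984 + 9778 × 0.274 = 3377 + 2679 = 6056
Population now: 0–9=1375, 10–19=1623, 20–29=3137, 30–39=3539, 40+=6056
Dependents (band 0–9 + band 40+) = 1375 + 6056 = 7431; working-age = 8299; ratio = 7431/8299 × 100 = 89.5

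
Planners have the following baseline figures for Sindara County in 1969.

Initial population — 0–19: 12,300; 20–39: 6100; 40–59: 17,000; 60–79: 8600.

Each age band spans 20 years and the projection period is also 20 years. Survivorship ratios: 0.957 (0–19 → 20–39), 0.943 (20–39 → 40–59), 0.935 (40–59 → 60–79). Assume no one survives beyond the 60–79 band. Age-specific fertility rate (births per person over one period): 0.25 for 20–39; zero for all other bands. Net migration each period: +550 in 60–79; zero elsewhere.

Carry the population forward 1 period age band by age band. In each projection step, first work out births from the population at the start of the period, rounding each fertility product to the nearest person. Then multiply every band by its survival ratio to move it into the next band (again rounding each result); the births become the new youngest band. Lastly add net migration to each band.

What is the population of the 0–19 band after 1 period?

After projecting period 1:
Births: 6100 × 0.25 = 1525
20–39: 12300 × 0.957 = 11771
40–59: 6100 × 0.943 = 5752
60–79: 17000 × 0.935 = 15895
Net migration: 60–79 + 550 → 16445
Giving 1525 / 11771 / 5752 / 16445.

1525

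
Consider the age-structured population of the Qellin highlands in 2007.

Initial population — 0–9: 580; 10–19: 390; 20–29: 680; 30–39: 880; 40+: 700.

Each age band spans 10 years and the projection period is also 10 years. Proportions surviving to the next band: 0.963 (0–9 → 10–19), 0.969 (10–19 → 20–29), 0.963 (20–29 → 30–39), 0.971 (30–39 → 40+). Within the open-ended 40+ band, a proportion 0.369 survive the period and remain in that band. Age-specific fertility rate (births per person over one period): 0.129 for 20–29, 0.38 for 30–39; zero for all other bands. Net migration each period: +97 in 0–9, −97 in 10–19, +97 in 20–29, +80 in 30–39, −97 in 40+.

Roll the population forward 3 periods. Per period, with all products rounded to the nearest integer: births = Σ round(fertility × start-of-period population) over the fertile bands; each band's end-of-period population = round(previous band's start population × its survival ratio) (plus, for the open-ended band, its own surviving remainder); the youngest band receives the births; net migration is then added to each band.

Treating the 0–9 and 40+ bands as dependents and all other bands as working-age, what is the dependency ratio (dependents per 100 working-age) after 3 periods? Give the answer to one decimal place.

81.9

Period 1:
Births: 680 × 0.129 = 88, 880 × 0.38 = 334 — total 422
10–19: 580 × 0.963 = 559
20–29: 390 × 0.969 = 378
30–39: 680 × 0.963 = 655
40+: 880 × 0.971 + 700 × 0.369 = 854 + 258 = 1112
Net migration: 0–9 + 97 → 519; 10–19 − 97 → 462; 20–29 + 97 → 475; 30–39 + 80 → 735; 40+ − 97 → 1015
→ [519, 462, 475, 735, 1015]
Period 2:
Births: 475 × 0.129 = 61, 735 × 0.38 = 279 — total 340
10–19: 519 × 0.963 = 500
20–29: 462 × 0.969 = 448
30–39: 475 × 0.963 = 457
40+: 735 × 0.971 + 1015 × 0.369 = 714 + 375 = 1089
Net migration: 0–9 + 97 → 437; 10–19 − 97 → 403; 20–29 + 97 → 545; 30–39 + 80 → 537; 40+ − 97 → 992
→ [437, 403, 545, 537, 992]
Period 3:
Births: 545 × 0.129 = 70, 537 × 0.38 = 204 — total 274
10–19: 437 × 0.963 = 421
20–29: 403 × 0.969 = 391
30–39: 545 × 0.963 = 525
40+: 537 × 0.971 + 992 × 0.369 = 521 + 366 = 887
Net migration: 0–9 + 97 → 371; 10–19 − 97 → 324; 20–29 + 97 → 488; 30–39 + 80 → 605; 40+ − 97 → 790
→ [371, 324, 488, 605, 790]
Dependents (band 0–9 + band 40+) = 371 + 790 = 1161; working-age = 1417; ratio = 1161/1417 × 100 = 81.9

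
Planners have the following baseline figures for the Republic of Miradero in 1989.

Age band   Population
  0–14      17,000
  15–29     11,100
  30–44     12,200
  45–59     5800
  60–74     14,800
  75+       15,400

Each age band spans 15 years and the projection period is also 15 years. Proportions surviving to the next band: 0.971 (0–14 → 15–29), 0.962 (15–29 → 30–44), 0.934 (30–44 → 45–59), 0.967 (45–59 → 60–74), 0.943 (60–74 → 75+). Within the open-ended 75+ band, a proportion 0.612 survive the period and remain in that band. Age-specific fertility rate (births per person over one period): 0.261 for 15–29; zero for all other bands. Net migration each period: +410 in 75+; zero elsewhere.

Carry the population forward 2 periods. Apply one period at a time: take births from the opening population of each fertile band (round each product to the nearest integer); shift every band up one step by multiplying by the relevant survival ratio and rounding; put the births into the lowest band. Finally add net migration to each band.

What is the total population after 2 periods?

(Groups numbered youngest = 1 to oldest = 6.)
After projecting period 1:
Births: 11100 × 0.261 = 2897
Group 2: 17000 × 0.971 = 16507
Group 3: 11100 × 0.962 = 10678
Group 4: 12200 × 0.934 = 11395
Group 5: 5800 × 0.967 = 5609
Group 6: 14800 × 0.943 + 15400 × 0.612 = 13956 + 9425 = 23381
Net migration: Group 6 + 410 → 23791
End of period: [2897, 16507, 10678, 11395, 5609, 23791]
After projecting period 2:
Births: 16507 × 0.261 = 4308
Group 2: 2897 × 0.971 = 2813
Group 3: 16507 × 0.962 = 15880
Group 4: 10678 × 0.934 = 9973
Group 5: 11395 × 0.967 = 11019
Group 6: 5609 × 0.943 + 23791 × 0.612 = 5289 + 14560 = 19849
Net migration: Group 6 + 410 → 20259
End of period: [4308, 2813, 15880, 9973, 11019, 20259]
Total after period 2: 4308 + 2813 + 15880 + 9973 + 11019 + 20259 = 64252

64252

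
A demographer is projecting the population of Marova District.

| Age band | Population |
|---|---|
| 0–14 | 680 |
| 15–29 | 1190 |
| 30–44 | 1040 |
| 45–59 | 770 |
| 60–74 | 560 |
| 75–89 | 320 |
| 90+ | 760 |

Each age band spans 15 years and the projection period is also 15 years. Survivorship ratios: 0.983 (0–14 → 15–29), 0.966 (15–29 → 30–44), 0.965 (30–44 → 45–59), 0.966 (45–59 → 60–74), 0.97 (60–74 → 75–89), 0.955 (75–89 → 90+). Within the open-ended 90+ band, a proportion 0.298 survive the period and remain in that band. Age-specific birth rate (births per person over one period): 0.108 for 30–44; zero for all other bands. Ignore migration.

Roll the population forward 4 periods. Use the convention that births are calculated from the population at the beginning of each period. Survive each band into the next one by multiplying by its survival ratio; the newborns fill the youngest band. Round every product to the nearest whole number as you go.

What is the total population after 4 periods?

Numbering the groups 1..7 from youngest to oldest:
[period 1]
Births: 1040 * 0.108 = 112
Group 2: 680 * 0.983 = 668
Group 3: 1190 * 0.966 = 1150
Group 4: 1040 * 0.965 = 1004
Group 5: 770 * 0.966 = 744
Group 6: 560 * 0.97 = 543
Group 7: 320 * 0.955 + 760 * 0.298 = 306 + 226 = 532
Population now: 0–14=112, 15–29=668, 30–44=1150, 45–59=1004, 60–74=744, 75–89=543, 90+=532
[period 2]
Births: 1150 * 0.108 = 124
Group 2: 112 * 0.983 = 110
Group 3: 668 * 0.966 = 645
Group 4: 1150 * 0.965 = 1110
Group 5: 1004 * 0.966 = 970
Group 6: 744 * 0.97 = 722
Group 7: 543 * 0.955 + 532 * 0.298 = 519 + 159 = 678
Population now: 0–14=124, 15–29=110, 30–44=645, 45–59=1110, 60–74=970, 75–89=722, 90+=678
[period 3]
Births: 645 * 0.108 = 70
Group 2: 124 * 0.983 = 122
Group 3: 110 * 0.966 = 106
Group 4: 645 * 0.965 = 622
Group 5: 1110 * 0.966 = 1072
Group 6: 970 * 0.97 = 941
Group 7: 722 * 0.955 + 678 * 0.298 = 690 + 202 = 892
Population now: 0–14=70, 15–29=122, 30–44=106, 45–59=622, 60–74=1072, 75–89=941, 90+=892
[period 4]
Births: 106 * 0.108 = 11
Group 2: 70 * 0.983 = 69
Group 3: 122 * 0.966 = 118
Group 4: 106 * 0.965 = 102
Group 5: 622 * 0.966 = 601
Group 6: 1072 * 0.97 = 1040
Group 7: 941 * 0.955 + 892 * 0.298 = 899 + 266 = 1165
Population now: 0–14=11, 15–29=69, 30–44=118, 45–59=102, 60–74=601, 75–89=1040, 90+=1165
Total after period 4: 11 + 69 + 118 + 102 + 601 + 1040 + 1165 = 3106

3106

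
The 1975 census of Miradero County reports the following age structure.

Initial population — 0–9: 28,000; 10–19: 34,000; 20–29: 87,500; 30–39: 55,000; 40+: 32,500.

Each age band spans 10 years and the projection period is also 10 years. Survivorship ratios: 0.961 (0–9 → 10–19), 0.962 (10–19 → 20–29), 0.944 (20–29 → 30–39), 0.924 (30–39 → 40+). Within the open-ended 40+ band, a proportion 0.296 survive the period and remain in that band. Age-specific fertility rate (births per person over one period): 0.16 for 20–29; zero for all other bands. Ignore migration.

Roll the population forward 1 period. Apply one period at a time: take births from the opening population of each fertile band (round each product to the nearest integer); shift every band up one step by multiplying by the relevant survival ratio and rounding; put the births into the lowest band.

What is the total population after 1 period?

216656

Numbering the bands 1..5 from youngest to oldest:
Period 1.
Births: 87500 × 0.16 = 14000
Band 2: 28000 × 0.961 = 26908
Band 3: 34000 × 0.962 = 32708
Band 4: 87500 × 0.944 = 82600
Band 5: 55000 × 0.924 + 32500 × 0.296 = 50820 + 9620 = 60440
→ [14000, 26908, 32708, 82600, 60440]
Total after period 1: 14000 + 26908 + 32708 + 82600 + 60440 = 216656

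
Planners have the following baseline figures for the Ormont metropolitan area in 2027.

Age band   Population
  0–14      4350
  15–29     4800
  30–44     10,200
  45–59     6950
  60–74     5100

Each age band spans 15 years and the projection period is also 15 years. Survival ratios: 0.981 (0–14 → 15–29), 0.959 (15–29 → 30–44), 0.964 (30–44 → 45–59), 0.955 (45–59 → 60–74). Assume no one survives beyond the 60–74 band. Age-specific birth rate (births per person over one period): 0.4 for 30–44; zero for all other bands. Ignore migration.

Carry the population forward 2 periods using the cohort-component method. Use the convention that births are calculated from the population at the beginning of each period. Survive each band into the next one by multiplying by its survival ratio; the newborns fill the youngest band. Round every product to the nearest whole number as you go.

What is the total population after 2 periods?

23763

After projecting period 1:
Births: 10200 × 0.4 = 4080
15–29: 4350 × 0.981 = 4267
30–44: 4800 × 0.959 = 4603
45–59: 10200 × 0.964 = 9833
60–74: 6950 × 0.955 = 6637
End of period: [4080, 4267, 4603, 9833, 6637]
After projecting period 2:
Births: 4603 × 0.4 = 1841
15–29: 4080 × 0.981 = 4002
30–44: 4267 × 0.959 = 4092
45–59: 4603 × 0.964 = 4437
60–74: 9833 × 0.955 = 9391
End of period: [1841, 4002, 4092, 4437, 9391]
Total after period 2: 1841 + 4002 + 4092 + 4437 + 9391 = 23763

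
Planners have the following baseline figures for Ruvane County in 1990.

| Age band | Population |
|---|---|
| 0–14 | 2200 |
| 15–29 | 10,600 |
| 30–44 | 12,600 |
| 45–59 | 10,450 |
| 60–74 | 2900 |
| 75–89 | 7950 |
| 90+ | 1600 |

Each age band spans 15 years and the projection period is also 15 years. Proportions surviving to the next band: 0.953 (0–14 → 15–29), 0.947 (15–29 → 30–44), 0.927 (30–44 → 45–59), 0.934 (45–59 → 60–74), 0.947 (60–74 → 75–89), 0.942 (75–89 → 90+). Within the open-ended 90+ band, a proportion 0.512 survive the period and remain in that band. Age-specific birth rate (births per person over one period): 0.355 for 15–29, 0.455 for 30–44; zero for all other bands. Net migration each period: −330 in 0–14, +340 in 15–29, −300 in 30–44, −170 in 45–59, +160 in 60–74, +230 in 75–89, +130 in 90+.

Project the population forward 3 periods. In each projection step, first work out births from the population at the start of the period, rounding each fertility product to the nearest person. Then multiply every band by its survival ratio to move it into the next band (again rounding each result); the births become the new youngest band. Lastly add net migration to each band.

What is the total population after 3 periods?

50768

Period 1:
Births: 10600 × 0.355 = 3763, 12600 × 0.455 = 5733 — total 9496
15–29: 2200 × 0.953 = 2097
30–44: 10600 × 0.947 = 10038
45–59: 12600 × 0.927 = 11680
60–74: 10450 × 0.934 = 9760
75–89: 2900 × 0.947 = 2746
90+: 7950 × 0.942 + 1600 × 0.512 = 7489 + 819 = 8308
Net migration: 0–14 − 330 → 9166; 15–29 + 340 → 2437; 30–44 − 300 → 9738; 45–59 − 170 → 11510; 60–74 + 160 → 9920; 75–89 + 230 → 2976; 90+ + 130 → 8438
End of period: [9166, 2437, 9738, 11510, 9920, 2976, 8438]
Period 2:
Births: 2437 × 0.355 = 865, 9738 × 0.455 = 4431 — total 5296
15–29: 9166 × 0.953 = 8735
30–44: 2437 × 0.947 = 2308
45–59: 9738 × 0.927 = 9027
60–74: 11510 × 0.934 = 10750
75–89: 9920 × 0.947 = 9394
90+: 2976 × 0.942 + 8438 × 0.512 = 2803 + 4320 = 7123
Net migration: 0–14 − 330 → 4966; 15–29 + 340 → 9075; 30–44 − 300 → 2008; 45–59 − 170 → 8857; 60–74 + 160 → 10910; 75–89 + 230 → 9624; 90+ + 130 → 7253
End of period: [4966, 9075, 2008, 8857, 10910, 9624, 7253]
Period 3:
Births: 9075 × 0.355 = 3222, 2008 × 0.455 = 914 — total 4136
15–29: 4966 × 0.953 = 4733
30–44: 9075 × 0.947 = 8594
45–59: 2008 × 0.927 = 1861
60–74: 8857 × 0.934 = 8272
75–89: 10910 × 0.947 = 10332
90+: 9624 × 0.942 + 7253 × 0.512 = 9066 + 3714 = 12780
Net migration: 0–14 − 330 → 3806; 15–29 + 340 → 5073; 30–44 − 300 → 8294; 45–59 − 170 → 1691; 60–74 + 160 → 8432; 75–89 + 230 → 10562; 90+ + 130 → 12910
End of period: [3806, 5073, 8294, 1691, 8432, 10562, 12910]
Total after period 3: 3806 + 5073 + 8294 + 1691 + 8432 + 10562 + 12910 = 50768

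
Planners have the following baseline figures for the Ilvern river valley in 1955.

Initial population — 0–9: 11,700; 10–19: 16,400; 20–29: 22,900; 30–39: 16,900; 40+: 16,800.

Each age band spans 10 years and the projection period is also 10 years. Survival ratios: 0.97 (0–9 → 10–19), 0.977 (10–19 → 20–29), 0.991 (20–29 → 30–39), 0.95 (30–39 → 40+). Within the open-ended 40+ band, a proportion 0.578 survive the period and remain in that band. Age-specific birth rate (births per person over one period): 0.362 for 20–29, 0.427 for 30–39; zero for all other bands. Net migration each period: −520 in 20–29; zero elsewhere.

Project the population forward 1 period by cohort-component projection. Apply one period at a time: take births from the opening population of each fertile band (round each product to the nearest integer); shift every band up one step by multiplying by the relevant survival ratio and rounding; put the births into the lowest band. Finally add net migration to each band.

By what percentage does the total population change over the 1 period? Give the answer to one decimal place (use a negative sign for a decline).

[period 1]
Births: 22900 × 0.362 = 8290  |  16900 × 0.427 = 7216 ⇒ total 15506
10–19: 11700 × 0.97 = 11349
20–29: 16400 × 0.977 = 16023
30–39: 22900 × 0.991 = 22694
40+: 16900 × 0.95 + 16800 × 0.578 = 16055 + 9710 = 25765
Net migration: 20–29 − 520 → 15503
→ [15506, 11349, 15503, 22694, 25765]
Total: 84700 → 90817; change = 6117; percentage change = 7.2%

7.2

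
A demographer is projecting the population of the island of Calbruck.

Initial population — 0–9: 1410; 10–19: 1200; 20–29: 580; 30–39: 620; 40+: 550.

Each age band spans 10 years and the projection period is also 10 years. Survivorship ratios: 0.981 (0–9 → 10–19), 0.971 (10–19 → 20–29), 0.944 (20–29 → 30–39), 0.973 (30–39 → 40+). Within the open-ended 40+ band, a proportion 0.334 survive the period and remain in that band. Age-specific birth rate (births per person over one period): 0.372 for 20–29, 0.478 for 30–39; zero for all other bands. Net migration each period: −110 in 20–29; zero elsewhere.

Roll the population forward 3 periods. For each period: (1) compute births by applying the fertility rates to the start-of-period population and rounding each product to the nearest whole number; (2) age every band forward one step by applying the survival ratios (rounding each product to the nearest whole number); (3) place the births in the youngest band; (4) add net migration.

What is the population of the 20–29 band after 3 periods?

377

Numbering the groups 1..5 from youngest to oldest:
Period 1.
Births: 580 × 0.372 = 216, 620 × 0.478 = 296 — total 512
Group 2: 1410 × 0.981 = 1383
Group 3: 1200 × 0.971 = 1165
Group 4: 580 × 0.944 = 548
Group 5: 620 × 0.973 + 550 × 0.334 = 603 + 184 = 787
Net migration: Group 3 − 110 → 1055
Population now: 0–9=512, 10–19=1383, 20–29=1055, 30–39=548, 40+=787
Period 2.
Births: 1055 × 0.372 = 392, 548 × 0.478 = 262 — total 654
Group 2: 512 × 0.981 = 502
Group 3: 1383 × 0.971 = 1343
Group 4: 1055 × 0.944 = 996
Group 5: 548 × 0.973 + 787 × 0.334 = 533 + 263 = 796
Net migration: Group 3 − 110 → 1233
Population now: 0–9=654, 10–19=502, 20–29=1233, 30–39=996, 40+=796
Period 3.
Births: 1233 × 0.372 = 459, 996 × 0.478 = 476 — total 935
Group 2: 654 × 0.981 = 642
Group 3: 502 × 0.971 = 487
Group 4: 1233 × 0.944 = 1164
Group 5: 996 × 0.973 + 796 × 0.334 = 969 + 266 = 1235
Net migration: Group 3 − 110 → 377
Population now: 0–9=935, 10–19=642, 20–29=377, 30–39=1164, 40+=1235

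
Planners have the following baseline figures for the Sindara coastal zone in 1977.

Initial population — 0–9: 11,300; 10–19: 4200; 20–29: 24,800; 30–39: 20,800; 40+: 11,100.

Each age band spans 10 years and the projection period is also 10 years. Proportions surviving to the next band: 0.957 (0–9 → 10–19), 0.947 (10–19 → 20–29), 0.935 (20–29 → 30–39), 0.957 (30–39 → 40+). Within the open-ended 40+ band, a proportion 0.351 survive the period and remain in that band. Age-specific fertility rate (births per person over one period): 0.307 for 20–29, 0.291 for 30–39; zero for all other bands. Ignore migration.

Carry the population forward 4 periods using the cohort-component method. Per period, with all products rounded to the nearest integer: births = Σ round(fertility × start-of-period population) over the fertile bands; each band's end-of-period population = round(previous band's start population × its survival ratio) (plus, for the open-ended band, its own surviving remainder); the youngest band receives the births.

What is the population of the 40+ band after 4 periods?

14175

Call the groups 1 to 5, youngest first.
— Period 1 —
Births: 24800 * 0.307 = 7614, 20800 * 0.291 = 6053 → 13667
Group 2: 11300 * 0.957 = 10814
Group 3: 4200 * 0.947 = 3977
Group 4: 24800 * 0.935 = 23188
Group 5: 20800 * 0.957 + 11100 * 0.351 = 19906 + 3896 = 23802
Giving 13667 / 10814 / 3977 / 23188 / 23802.
— Period 2 —
Births: 3977 * 0.307 = 1221, 23188 * 0.291 = 6748 → 7969
Group 2: 13667 * 0.957 = 13079
Group 3: 10814 * 0.947 = 10241
Group 4: 3977 * 0.935 = 3718
Group 5: 23188 * 0.957 + 23802 * 0.351 = 22191 + 8355 = 30546
Giving 7969 / 13079 / 10241 / 3718 / 30546.
— Period 3 —
Births: 10241 * 0.307 = 3144, 3718 * 0.291 = 1082 → 4226
Group 2: 7969 * 0.957 = 7626
Group 3: 13079 * 0.947 = 12386
Group 4: 10241 * 0.935 = 9575
Group 5: 3718 * 0.957 + 30546 * 0.351 = 3558 + 10722 = 14280
Giving 4226 / 7626 / 12386 / 9575 / 14280.
— Period 4 —
Births: 12386 * 0.307 = 3803, 9575 * 0.291 = 2786 → 6589
Group 2: 4226 * 0.957 = 4044
Group 3: 7626 * 0.947 = 7222
Group 4: 12386 * 0.935 = 11581
Group 5: 9575 * 0.957 + 14280 * 0.351 = 9163 + 5012 = 14175
Giving 6589 / 4044 / 7222 / 11581 / 14175.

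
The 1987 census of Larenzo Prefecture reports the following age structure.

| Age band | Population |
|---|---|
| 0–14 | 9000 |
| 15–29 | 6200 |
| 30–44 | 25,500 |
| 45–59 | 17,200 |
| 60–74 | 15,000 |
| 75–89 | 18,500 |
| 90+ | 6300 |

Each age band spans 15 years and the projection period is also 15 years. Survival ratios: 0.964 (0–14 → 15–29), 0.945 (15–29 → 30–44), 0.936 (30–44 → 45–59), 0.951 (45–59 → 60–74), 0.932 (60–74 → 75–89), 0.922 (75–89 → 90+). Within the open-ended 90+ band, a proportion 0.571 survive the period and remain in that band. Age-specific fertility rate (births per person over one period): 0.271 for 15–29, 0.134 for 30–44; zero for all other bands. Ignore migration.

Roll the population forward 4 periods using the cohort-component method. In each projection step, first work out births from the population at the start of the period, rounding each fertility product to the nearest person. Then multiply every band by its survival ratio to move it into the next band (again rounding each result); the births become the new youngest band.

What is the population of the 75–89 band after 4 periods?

Period 1.
Births: 6200 × 0.271 = 1680  |  25500 × 0.134 = 3417 — total 5097
15–29: 9000 × 0.964 = 8676
30–44: 6200 × 0.945 = 5859
45–59: 25500 × 0.936 = 23868
60–74: 17200 × 0.951 = 16357
75–89: 15000 × 0.932 = 13980
90+: 18500 × 0.922 + 6300 × 0.571 = 17057 + 3597 = 20654
→ [5097, 8676, 5859, 23868, 16357, 13980, 20654]
Period 2.
Births: 8676 × 0.271 = 2351  |  5859 × 0.134 = 785 — total 3136
15–29: 5097 × 0.964 = 4914
30–44: 8676 × 0.945 = 8199
45–59: 5859 × 0.936 = 5484
60–74: 23868 × 0.951 = 22698
75–89: 16357 × 0.932 = 15245
90+: 13980 × 0.922 + 20654 × 0.571 = 12890 + 11793 = 24683
→ [3136, 4914, 8199, 5484, 22698, 15245, 24683]
Period 3.
Births: 4914 × 0.271 = 1332  |  8199 × 0.134 = 1099 — total 2431
15–29: 3136 × 0.964 = 3023
30–44: 4914 × 0.945 = 4644
45–59: 8199 × 0.936 = 7674
60–74: 5484 × 0.951 = 5215
75–89: 22698 × 0.932 = 21155
90+: 15245 × 0.922 + 24683 × 0.571 = 14056 + 14094 = 28150
→ [2431, 3023, 4644, 7674, 5215, 21155, 28150]
Period 4.
Births: 3023 × 0.271 = 819  |  4644 × 0.134 = 622 — total 1441
15–29: 2431 × 0.964 = 2343
30–44: 3023 × 0.945 = 2857
45–59: 4644 × 0.936 = 4347
60–74: 7674 × 0.951 = 7298
75–89: 5215 × 0.932 = 4860
90+: 21155 × 0.922 + 28150 × 0.571 = 19505 + 16074 = 35579
→ [1441, 2343, 2857, 4347, 7298, 4860, 35579]

4860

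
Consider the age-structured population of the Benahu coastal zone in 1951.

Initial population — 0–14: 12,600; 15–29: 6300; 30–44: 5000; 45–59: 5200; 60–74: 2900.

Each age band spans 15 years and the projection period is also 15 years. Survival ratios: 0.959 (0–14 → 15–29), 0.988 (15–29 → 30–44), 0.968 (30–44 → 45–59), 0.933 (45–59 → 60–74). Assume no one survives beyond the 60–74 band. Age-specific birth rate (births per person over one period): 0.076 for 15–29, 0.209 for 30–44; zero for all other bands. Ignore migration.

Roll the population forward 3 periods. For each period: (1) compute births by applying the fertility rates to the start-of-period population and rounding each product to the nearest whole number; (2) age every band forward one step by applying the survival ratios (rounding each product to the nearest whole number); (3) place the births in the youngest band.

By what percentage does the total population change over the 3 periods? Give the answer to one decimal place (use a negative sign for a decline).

[period 1]
Births: 6300 × 0.076 = 479, 5000 × 0.209 = 1045 ⇒ total 1524
15–29: 12600 × 0.959 = 12083
30–44: 6300 × 0.988 = 6224
45–59: 5000 × 0.968 = 4840
60–74: 5200 × 0.933 = 4852
Population now: 0–14=1524, 15–29=12083, 30–44=6224, 45–59=4840, 60–74=4852
[period 2]
Births: 12083 × 0.076 = 918, 6224 × 0.209 = 1301 ⇒ total 2219
15–29: 1524 × 0.959 = 1462
30–44: 12083 × 0.988 = 11938
45–59: 6224 × 0.968 = 6025
60–74: 4840 × 0.933 = 4516
Population now: 0–14=2219, 15–29=1462, 30–44=11938, 45–59=6025, 60–74=4516
[period 3]
Births: 1462 × 0.076 = 111, 11938 × 0.209 = 2495 ⇒ total 2606
15–29: 2219 × 0.959 = 2128
30–44: 1462 × 0.988 = 1444
45–59: 11938 × 0.968 = 11556
60–74: 6025 × 0.933 = 5621
Population now: 0–14=2606, 15–29=2128, 30–44=1444, 45–59=11556, 60–74=5621
Total: 32000 → 23355; change = -8645; percentage change = -27.0%

-27.0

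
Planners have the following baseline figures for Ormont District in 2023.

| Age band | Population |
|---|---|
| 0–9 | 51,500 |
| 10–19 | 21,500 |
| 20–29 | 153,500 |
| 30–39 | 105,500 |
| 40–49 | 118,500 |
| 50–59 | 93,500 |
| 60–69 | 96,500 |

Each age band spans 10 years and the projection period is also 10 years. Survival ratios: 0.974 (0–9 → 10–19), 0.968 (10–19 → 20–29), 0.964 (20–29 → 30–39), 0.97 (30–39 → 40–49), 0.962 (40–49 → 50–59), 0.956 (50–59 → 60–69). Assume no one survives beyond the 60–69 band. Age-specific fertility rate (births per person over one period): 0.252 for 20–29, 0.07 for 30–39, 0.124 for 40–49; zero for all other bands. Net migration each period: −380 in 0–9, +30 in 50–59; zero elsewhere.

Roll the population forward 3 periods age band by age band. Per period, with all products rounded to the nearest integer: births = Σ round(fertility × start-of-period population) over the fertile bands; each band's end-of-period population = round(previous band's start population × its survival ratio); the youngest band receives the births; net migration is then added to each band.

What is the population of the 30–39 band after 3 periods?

46808

— Period 1 —
Births: 153500 * 0.252 = 38682, 105500 * 0.07 = 7385, 118500 * 0.124 = 14694 ⇒ total 60761
10–19: 51500 * 0.974 = 50161
20–29: 21500 * 0.968 = 20812
30–39: 153500 * 0.964 = 147974
40–49: 105500 * 0.97 = 102335
50–59: 118500 * 0.962 = 113997
60–69: 93500 * 0.956 = 89386
Net migration: 0–9 − 380 → 60381; 50–59 + 30 → 114027
Giving 60381 / 50161 / 20812 / 147974 / 102335 / 114027 / 89386.
— Period 2 —
Births: 20812 * 0.252 = 5245, 147974 * 0.07 = 10358, 102335 * 0.124 = 12690 ⇒ total 28293
10–19: 60381 * 0.974 = 58811
20–29: 50161 * 0.968 = 48556
30–39: 20812 * 0.964 = 20063
40–49: 147974 * 0.97 = 143535
50–59: 102335 * 0.962 = 98446
60–69: 114027 * 0.956 = 109010
Net migration: 0–9 − 380 → 27913; 50–59 + 30 → 98476
Giving 27913 / 58811 / 48556 / 20063 / 143535 / 98476 / 109010.
— Period 3 —
Births: 48556 * 0.252 = 12236, 20063 * 0.07 = 1404, 143535 * 0.124 = 17798 ⇒ total 31438
10–19: 27913 * 0.974 = 27187
20–29: 58811 * 0.968 = 56929
30–39: 48556 * 0.964 = 46808
40–49: 20063 * 0.97 = 19461
50–59: 143535 * 0.962 = 138081
60–69: 98476 * 0.956 = 94143
Net migration: 0–9 − 380 → 31058; 50–59 + 30 → 138111
Giving 31058 / 27187 / 56929 / 46808 / 19461 / 138111 / 94143.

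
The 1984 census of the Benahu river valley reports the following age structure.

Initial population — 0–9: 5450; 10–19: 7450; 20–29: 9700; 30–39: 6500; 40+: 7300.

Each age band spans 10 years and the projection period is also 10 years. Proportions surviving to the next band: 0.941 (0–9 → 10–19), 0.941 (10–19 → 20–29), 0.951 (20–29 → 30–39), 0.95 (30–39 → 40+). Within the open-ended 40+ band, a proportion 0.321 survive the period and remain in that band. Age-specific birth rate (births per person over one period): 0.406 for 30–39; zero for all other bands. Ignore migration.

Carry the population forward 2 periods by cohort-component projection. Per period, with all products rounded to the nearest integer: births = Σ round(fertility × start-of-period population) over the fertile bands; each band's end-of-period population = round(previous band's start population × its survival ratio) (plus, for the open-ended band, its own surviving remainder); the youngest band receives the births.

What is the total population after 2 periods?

29218

After projecting period 1:
Births: 6500 × 0.406 = 2639
10–19: 5450 × 0.941 = 5128
20–29: 7450 × 0.941 = 7010
30–39: 9700 × 0.951 = 9225
40+: 6500 × 0.95 + 7300 × 0.321 = 6175 + 2343 = 8518
Population now: 0–9=2639, 10–19=5128, 20–29=7010, 30–39=9225, 40+=8518
After projecting period 2:
Births: 9225 × 0.406 = 3745
10–19: 2639 × 0.941 = 2483
20–29: 5128 × 0.941 = 4825
30–39: 7010 × 0.951 = 6667
40+: 9225 × 0.95 + 8518 × 0.321 = 8764 + 2734 = 11498
Population now: 0–9=3745, 10–19=2483, 20–29=4825, 30–39=6667, 40+=11498
Total after period 2: 3745 + 2483 + 4825 + 6667 + 11498 = 29218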